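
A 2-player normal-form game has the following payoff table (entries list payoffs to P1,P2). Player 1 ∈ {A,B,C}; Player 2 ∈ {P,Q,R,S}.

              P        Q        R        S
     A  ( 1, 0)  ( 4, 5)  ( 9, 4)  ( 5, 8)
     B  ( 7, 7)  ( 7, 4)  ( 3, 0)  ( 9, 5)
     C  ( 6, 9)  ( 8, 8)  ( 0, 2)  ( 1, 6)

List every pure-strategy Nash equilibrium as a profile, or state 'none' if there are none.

(A,P): not NE [P1→B gives 7>1; P2→S gives 8>0]
(A,Q): not NE [P1→C gives 8>4; P2→S gives 8>5]
(A,R): not NE [P2→S gives 8>4]
(A,S): not NE [P1→B gives 9>5]
(B,P): NE
(B,Q): not NE [P1→C gives 8>7; P2→P gives 7>4]
(B,R): not NE [P1→A gives 9>3; P2→P gives 7>0]
(B,S): not NE [P2→P gives 7>5]
(C,P): not NE [P1→B gives 7>6]
(C,Q): not NE [P2→P gives 9>8]
(C,R): not NE [P1→A gives 9>0; P2→P gives 9>2]
(C,S): not NE [P1→B gives 9>1; P2→P gives 9>6]

NE set: (B,P)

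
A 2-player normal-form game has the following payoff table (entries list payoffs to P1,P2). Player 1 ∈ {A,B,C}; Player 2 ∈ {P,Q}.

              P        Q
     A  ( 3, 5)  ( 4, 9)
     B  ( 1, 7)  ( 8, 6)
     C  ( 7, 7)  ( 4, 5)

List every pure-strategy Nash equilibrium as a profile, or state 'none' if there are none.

NE set: (C,P)

(A,P): not NE [P1→C gives 7>3; P2→Q gives 9>5]
(A,Q): not NE [P1→B gives 8>4]
(B,P): not NE [P1→C gives 7>1]
(B,Q): not NE [P2→P gives 7>6]
(C,P): NE
(C,Q): not NE [P1→B gives 8>4; P2→P gives 7>5]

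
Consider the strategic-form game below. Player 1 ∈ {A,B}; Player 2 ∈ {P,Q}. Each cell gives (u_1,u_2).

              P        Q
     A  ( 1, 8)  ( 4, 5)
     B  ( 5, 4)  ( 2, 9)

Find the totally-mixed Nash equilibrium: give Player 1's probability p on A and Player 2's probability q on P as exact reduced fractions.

P1 indiff ⇒ q·1+(1-q)·4 = q·5+(1-q)·2 ⇒ q(-4) = (1-q)(-2) ⇒ q = 1/3
P2 indiff ⇒ p·8+(1-p)·4 = p·5+(1-p)·9 ⇒ p(3) = (1-p)(5) ⇒ p = 5/8

p=5/8, q=1/3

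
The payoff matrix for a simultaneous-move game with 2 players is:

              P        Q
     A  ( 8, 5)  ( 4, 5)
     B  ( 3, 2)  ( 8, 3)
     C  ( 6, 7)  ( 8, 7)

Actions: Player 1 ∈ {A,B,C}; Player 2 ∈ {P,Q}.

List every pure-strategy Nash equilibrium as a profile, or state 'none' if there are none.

PSNE = {(A,P), (B,Q), (C,Q)}

(A,P): NE
(A,Q): not NE [P1→C gives 8>4]
(B,P): not NE [P1→A gives 8>3; P2→Q gives 3>2]
(B,Q): NE
(C,P): not NE [P1→A gives 8>6]
(C,Q): NE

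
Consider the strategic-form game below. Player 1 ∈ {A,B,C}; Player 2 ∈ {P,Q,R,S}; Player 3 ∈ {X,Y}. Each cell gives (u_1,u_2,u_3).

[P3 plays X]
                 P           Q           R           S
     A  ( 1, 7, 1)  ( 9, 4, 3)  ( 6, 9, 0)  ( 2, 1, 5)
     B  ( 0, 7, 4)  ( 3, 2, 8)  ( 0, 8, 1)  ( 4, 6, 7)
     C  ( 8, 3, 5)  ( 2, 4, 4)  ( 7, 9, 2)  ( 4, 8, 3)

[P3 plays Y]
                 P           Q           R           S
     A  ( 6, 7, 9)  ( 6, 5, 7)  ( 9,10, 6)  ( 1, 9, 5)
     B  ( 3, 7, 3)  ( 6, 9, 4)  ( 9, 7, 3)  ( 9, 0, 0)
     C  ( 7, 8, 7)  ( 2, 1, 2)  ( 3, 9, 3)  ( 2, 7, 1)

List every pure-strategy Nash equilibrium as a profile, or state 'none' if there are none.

NE set: (A,R,Y)

(A,P,X): not NE [P1→C gives 8>1; P2→R gives 9>7; P3→Y gives 9>1]
(A,P,Y): not NE [P1→C gives 7>6; P2→R gives 10>7]
(A,Q,X): not NE [P2→R gives 9>4; P3→Y gives 7>3]
(A,Q,Y): not NE [P2→R gives 10>5]
(A,R,X): not NE [P1→C gives 7>6; P3→Y gives 6>0]
(A,R,Y): NE
(A,S,X): not NE [P1→C gives 4>2; P2→R gives 9>1]
(A,S,Y): not NE [P1→B gives 9>1; P2→R gives 10>9]
(B,P,X): not NE [P1→C gives 8>0; P2→R gives 8>7]
(B,P,Y): not NE [P1→C gives 7>3; P2→Q gives 9>7; P3→X gives 4>3]
(B,Q,X): not NE [P1→A gives 9>3; P2→R gives 8>2]
(B,Q,Y): not NE [P3→X gives 8>4]
(B,R,X): not NE [P1→C gives 7>0; P3→Y gives 3>1]
(B,R,Y): not NE [P2→Q gives 9>7]
(B,S,X): not NE [P2→R gives 8>6]
(B,S,Y): not NE [P2→Q gives 9>0; P3→X gives 7>0]
(C,P,X): not NE [P2→R gives 9>3; P3→Y gives 7>5]
(C,P,Y): not NE [P2→R gives 9>8]
(C,Q,X): not NE [P1→A gives 9>2; P2→R gives 9>4]
(C,Q,Y): not NE [P1→B gives 6>2; P2→R gives 9>1; P3→X gives 4>2]
(C,R,X): not NE [P3→Y gives 3>2]
(C,R,Y): not NE [P1→B gives 9>3]
(C,S,X): not NE [P2→R gives 9>8]
(C,S,Y): not NE [P1→B gives 9>2; P2→R gives 9>7; P3→X gives 3>1]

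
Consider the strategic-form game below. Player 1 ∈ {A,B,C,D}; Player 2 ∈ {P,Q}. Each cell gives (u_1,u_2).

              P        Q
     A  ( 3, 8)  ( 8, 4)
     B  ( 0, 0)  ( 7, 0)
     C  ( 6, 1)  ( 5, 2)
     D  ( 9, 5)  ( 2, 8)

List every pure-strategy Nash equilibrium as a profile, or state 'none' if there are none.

(A,P): not NE [P1→D gives 9>3]
(A,Q): not NE [P2→P gives 8>4]
(B,P): not NE [P1→D gives 9>0]
(B,Q): not NE [P1→A gives 8>7]
(C,P): not NE [P1→D gives 9>6; P2→Q gives 2>1]
(C,Q): not NE [P1→A gives 8>5]
(D,P): not NE [P2→Q gives 8>5]
(D,Q): not NE [P1→A gives 8>2]

No pure NE.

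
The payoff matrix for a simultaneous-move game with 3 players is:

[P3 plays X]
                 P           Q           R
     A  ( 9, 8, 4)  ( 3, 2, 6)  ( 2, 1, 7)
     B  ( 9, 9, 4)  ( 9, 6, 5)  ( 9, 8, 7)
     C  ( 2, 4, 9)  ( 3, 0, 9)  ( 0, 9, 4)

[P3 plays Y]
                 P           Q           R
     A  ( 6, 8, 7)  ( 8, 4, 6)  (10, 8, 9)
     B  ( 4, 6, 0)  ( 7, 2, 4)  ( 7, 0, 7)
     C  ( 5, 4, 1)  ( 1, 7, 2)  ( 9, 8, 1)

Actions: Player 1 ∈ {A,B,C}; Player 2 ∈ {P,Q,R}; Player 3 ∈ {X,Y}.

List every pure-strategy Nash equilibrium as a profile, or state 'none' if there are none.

(A,P,X): not NE [P3→Y gives 7>4]
(A,P,Y): NE
(A,Q,X): not NE [P1→B gives 9>3; P2→P gives 8>2]
(A,Q,Y): not NE [P2→R gives 8>4]
(A,R,X): not NE [P1→B gives 9>2; P2→P gives 8>1; P3→Y gives 9>7]
(A,R,Y): NE
(B,P,X): NE
(B,P,Y): not NE [P1→A gives 6>4; P3→X gives 4>0]
(B,Q,X): not NE [P2→P gives 9>6]
(B,Q,Y): not NE [P1→A gives 8>7; P2→P gives 6>2; P3→X gives 5>4]
(B,R,X): not NE [P2→P gives 9>8]
(B,R,Y): not NE [P1→A gives 10>7; P2→P gives 6>0]
(C,P,X): not NE [P1→B gives 9>2; P2→R gives 9>4]
(C,P,Y): not NE [P1→A gives 6>5; P2→R gives 8>4; P3→X gives 9>1]
(C,Q,X): not NE [P1→B gives 9>3; P2→R gives 9>0]
(C,Q,Y): not NE [P1→A gives 8>1; P2→R gives 8>7; P3→X gives 9>2]
(C,R,X): not NE [P1→B gives 9>0]
(C,R,Y): not NE [P1→A gives 10>9; P3→X gives 4>1]

Nash profiles: (A,P,Y), (A,R,Y), (B,P,X)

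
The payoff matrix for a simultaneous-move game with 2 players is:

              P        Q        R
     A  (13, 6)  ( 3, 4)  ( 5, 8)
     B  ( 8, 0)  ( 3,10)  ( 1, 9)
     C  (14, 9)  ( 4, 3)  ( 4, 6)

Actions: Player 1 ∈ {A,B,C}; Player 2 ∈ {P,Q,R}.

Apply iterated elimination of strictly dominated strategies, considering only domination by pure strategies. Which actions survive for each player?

P1 drop B (C beats it: P:14>8 Q:4>3 R:4>1)
P2 drop Q (P beats it: A:6>4 C:9>3)
P1→{A,C} P2→{P,R}

IESDS → P1:{A,C} P2:{P,R}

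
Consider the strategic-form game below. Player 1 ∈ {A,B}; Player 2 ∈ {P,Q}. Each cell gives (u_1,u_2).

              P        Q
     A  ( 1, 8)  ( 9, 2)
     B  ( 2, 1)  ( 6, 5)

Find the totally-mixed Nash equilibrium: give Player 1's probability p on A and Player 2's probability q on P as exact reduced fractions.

(p,q) = (2/5, 3/4)

P1 indiff ⇒ q·1+(1-q)·9 = q·2+(1-q)·6 ⇒ q(-1) = (1-q)(-3) ⇒ q = 3/4
P2 indiff ⇒ p·8+(1-p)·1 = p·2+(1-p)·5 ⇒ p(6) = (1-p)(4) ⇒ p = 2/5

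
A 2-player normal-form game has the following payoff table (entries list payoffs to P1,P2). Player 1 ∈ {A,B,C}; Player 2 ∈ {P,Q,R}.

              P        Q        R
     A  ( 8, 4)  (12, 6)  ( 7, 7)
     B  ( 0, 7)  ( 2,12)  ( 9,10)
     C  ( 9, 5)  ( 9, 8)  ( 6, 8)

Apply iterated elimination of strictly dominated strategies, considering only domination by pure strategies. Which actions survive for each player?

IESDS → P1:{A,B} P2:{Q,R}

P2 drop P (Q beats it: A:6>4 B:12>7 C:8>5)
P1 drop C (A beats it: Q:12>9 R:7>6)
P1→{A,B} P2→{Q,R}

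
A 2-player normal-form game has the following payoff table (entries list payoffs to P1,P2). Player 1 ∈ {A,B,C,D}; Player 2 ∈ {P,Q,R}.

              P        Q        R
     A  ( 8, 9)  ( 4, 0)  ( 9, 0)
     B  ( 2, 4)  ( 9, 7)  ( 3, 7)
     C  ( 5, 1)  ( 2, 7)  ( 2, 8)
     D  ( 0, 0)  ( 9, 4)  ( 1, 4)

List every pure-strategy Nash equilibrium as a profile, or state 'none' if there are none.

NE set: (A,P), (B,Q), (D,Q)

(A,P): NE
(A,Q): not NE [P1→D gives 9>4; P2→P gives 9>0]
(A,R): not NE [P2→P gives 9>0]
(B,P): not NE [P1→A gives 8>2; P2→R gives 7>4]
(B,Q): NE
(B,R): not NE [P1→A gives 9>3]
(C,P): not NE [P1→A gives 8>5; P2→R gives 8>1]
(C,Q): not NE [P1→D gives 9>2; P2→R gives 8>7]
(C,R): not NE [P1→A gives 9>2]
(D,P): not NE [P1→A gives 8>0; P2→R gives 4>0]
(D,Q): NE
(D,R): not NE [P1→A gives 9>1]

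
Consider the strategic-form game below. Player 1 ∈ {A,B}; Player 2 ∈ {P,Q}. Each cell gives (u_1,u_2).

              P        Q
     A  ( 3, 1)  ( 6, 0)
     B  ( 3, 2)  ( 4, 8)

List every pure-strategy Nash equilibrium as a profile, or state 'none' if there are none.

(A,P): NE
(A,Q): not NE [P2→P gives 1>0]
(B,P): not NE [P2→Q gives 8>2]
(B,Q): not NE [P1→A gives 6>4]

NE set: (A,P)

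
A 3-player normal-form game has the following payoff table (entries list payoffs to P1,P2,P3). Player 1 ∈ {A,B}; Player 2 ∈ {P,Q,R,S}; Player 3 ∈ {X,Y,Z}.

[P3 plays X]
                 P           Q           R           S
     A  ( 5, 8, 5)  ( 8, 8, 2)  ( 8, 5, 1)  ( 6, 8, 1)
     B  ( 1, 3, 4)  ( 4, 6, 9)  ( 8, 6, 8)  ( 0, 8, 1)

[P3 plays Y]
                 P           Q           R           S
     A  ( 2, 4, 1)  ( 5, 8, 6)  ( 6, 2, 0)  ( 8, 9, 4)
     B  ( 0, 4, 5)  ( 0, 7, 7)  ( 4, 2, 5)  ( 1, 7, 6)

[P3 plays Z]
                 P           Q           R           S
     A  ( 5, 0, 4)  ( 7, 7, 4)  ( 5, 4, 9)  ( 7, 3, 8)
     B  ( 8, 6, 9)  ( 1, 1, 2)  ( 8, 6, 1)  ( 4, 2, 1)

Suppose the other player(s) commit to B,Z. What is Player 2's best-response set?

u_2(P vs B,Z) = 6
u_2(Q vs B,Z) = 1
u_2(R vs B,Z) = 6
u_2(S vs B,Z) = 2
max payoff 6 at {P,R}

argmax u_2 = {P,R}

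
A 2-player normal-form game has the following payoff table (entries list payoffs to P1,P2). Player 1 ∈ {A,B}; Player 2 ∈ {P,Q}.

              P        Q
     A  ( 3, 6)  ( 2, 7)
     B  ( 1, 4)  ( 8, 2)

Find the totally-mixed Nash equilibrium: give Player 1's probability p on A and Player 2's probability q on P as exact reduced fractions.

P1 indiff ⇒ q·3+(1-q)·2 = q·1+(1-q)·8 ⇒ q(2) = (1-q)(6) ⇒ q = 3/4
P2 indiff ⇒ p·6+(1-p)·4 = p·7+(1-p)·2 ⇒ p(-1) = (1-p)(-2) ⇒ p = 2/3

(p,q) = (2/3, 3/4)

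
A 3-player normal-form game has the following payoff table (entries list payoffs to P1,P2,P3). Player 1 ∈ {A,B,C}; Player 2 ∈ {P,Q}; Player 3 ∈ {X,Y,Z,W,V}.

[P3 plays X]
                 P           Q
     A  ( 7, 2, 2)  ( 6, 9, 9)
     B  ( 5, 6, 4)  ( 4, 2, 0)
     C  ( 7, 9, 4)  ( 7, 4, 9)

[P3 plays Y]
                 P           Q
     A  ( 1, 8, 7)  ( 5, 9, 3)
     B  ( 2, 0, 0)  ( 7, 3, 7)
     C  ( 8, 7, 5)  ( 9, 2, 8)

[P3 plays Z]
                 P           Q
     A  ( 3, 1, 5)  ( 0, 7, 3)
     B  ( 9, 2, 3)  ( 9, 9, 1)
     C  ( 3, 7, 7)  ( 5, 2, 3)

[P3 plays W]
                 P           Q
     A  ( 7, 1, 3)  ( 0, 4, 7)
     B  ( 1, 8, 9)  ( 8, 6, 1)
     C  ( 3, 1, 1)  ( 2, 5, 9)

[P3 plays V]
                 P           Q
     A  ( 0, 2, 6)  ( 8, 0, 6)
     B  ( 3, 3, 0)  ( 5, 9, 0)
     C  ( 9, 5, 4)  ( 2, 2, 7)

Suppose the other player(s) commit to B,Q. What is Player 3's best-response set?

u_3(X vs B,Q) = 0
u_3(Y vs B,Q) = 7
u_3(Z vs B,Q) = 1
u_3(W vs B,Q) = 1
u_3(V vs B,Q) = 0
max payoff 7 at {Y}

argmax u_3 = {Y}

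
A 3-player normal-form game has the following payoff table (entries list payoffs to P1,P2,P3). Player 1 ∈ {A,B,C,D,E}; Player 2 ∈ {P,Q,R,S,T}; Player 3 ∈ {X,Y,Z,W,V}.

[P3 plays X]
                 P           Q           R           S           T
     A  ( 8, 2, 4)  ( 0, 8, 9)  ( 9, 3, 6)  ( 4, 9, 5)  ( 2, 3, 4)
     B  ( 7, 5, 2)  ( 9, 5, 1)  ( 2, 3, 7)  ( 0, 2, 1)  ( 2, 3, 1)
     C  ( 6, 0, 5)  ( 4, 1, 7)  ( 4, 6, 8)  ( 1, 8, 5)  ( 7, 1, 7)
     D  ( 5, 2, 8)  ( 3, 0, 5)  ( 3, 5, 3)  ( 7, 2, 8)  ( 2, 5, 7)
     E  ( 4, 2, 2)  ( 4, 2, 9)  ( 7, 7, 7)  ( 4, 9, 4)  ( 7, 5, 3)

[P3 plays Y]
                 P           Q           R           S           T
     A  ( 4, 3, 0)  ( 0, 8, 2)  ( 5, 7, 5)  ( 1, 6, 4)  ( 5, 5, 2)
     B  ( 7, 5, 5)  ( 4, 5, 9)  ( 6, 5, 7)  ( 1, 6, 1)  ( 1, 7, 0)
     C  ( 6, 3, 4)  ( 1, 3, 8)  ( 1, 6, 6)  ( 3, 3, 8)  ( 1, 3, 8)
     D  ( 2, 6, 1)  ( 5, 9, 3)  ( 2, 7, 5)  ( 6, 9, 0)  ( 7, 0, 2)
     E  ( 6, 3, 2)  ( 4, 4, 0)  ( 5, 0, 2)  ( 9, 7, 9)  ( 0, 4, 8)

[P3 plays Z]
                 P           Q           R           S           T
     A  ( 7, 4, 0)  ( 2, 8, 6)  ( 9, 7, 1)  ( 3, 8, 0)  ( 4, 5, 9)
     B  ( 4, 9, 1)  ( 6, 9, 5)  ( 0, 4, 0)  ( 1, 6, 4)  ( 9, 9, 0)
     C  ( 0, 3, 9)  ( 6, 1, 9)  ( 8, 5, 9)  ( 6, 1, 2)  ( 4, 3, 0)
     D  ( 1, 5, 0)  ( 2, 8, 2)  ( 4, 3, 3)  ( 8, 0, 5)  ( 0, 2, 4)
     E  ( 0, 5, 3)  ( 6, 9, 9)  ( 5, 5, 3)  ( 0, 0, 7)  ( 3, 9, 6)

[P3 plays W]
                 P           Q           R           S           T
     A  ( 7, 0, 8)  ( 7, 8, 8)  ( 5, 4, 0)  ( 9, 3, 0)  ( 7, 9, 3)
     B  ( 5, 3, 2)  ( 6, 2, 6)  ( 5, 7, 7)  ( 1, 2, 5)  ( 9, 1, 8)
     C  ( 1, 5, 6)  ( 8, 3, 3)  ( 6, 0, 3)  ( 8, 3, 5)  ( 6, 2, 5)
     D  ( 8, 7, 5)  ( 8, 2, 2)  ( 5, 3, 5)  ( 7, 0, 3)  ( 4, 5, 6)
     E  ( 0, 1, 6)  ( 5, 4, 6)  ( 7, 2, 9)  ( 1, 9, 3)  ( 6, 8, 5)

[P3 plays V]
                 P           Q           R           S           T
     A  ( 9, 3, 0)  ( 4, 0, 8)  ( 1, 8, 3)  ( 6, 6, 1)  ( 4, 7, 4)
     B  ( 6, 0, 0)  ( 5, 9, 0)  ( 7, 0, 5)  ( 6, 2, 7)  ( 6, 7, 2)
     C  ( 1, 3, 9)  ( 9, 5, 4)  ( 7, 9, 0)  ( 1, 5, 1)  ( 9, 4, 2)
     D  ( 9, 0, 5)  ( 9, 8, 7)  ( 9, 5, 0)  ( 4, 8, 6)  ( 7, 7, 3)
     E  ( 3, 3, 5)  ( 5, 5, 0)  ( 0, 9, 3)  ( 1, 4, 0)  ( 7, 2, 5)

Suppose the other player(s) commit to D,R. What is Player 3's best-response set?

u_3(X vs D,R) = 3
u_3(Y vs D,R) = 5
u_3(Z vs D,R) = 3
u_3(W vs D,R) = 5
u_3(V vs D,R) = 0
max payoff 5 at {Y,W}

P3 best: {Y,W}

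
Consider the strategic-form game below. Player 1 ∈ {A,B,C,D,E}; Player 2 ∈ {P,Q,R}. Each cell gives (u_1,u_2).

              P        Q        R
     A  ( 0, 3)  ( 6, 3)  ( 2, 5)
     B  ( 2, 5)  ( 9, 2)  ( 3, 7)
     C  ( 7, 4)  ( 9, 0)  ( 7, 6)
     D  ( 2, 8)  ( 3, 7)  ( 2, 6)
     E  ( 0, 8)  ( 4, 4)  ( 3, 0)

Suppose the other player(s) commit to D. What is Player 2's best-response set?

argmax u_2 = {P}

u_2(P vs D) = 8
u_2(Q vs D) = 7
u_2(R vs D) = 6
max payoff 8 at {P}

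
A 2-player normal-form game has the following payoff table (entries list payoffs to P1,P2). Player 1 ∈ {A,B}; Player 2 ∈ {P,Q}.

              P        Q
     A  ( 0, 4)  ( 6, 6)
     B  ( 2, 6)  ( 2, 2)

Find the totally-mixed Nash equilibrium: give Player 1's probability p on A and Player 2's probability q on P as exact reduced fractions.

P1 mixes 2/3 on A; P2 mixes 2/3 on P

P1 indiff ⇒ q·0+(1-q)·6 = q·2+(1-q)·2 ⇒ q(-2) = (1-q)(-4) ⇒ q = 2/3
P2 indiff ⇒ p·4+(1-p)·6 = p·6+(1-p)·2 ⇒ p(-2) = (1-p)(-4) ⇒ p = 2/3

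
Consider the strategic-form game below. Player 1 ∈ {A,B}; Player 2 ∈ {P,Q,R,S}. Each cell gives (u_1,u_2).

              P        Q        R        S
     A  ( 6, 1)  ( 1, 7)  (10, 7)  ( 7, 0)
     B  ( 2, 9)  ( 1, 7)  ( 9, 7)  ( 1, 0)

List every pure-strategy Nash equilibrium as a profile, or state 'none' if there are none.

(A,P): not NE [P2→R gives 7>1]
(A,Q): NE
(A,R): NE
(A,S): not NE [P2→R gives 7>0]
(B,P): not NE [P1→A gives 6>2]
(B,Q): not NE [P2→P gives 9>7]
(B,R): not NE [P1→A gives 10>9; P2→P gives 9>7]
(B,S): not NE [P1→A gives 7>1; P2→P gives 9>0]

NE set: (A,Q), (A,R)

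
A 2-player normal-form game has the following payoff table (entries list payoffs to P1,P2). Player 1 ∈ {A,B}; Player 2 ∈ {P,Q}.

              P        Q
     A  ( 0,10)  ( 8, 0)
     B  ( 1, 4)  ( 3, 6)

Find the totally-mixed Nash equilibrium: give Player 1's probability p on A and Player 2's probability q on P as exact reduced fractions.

P1 indiff ⇒ q·0+(1-q)·8 = q·1+(1-q)·3 ⇒ q(-1) = (1-q)(-5) ⇒ q = 5/6
P2 indiff ⇒ p·10+(1-p)·4 = p·0+(1-p)·6 ⇒ p(10) = (1-p)(2) ⇒ p = 1/6

p=1/6, q=5/6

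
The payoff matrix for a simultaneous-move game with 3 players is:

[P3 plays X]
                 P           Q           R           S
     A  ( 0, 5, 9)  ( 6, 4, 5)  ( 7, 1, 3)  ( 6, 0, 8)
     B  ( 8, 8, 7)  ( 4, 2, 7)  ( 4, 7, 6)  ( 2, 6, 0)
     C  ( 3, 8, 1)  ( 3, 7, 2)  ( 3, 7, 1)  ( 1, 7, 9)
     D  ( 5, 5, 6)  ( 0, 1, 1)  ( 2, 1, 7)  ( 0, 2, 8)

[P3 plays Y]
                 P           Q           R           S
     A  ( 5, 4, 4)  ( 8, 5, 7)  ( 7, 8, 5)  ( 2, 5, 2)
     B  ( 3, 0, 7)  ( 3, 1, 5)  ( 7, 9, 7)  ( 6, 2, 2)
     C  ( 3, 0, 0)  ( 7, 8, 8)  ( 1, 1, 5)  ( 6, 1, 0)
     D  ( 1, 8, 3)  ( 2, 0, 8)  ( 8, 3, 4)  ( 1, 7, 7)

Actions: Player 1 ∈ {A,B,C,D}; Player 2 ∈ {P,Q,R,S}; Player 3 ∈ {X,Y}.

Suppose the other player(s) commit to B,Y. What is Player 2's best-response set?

u_2(P vs B,Y) = 0
u_2(Q vs B,Y) = 1
u_2(R vs B,Y) = 9
u_2(S vs B,Y) = 2
max payoff 9 at {R}

P2 best: {R}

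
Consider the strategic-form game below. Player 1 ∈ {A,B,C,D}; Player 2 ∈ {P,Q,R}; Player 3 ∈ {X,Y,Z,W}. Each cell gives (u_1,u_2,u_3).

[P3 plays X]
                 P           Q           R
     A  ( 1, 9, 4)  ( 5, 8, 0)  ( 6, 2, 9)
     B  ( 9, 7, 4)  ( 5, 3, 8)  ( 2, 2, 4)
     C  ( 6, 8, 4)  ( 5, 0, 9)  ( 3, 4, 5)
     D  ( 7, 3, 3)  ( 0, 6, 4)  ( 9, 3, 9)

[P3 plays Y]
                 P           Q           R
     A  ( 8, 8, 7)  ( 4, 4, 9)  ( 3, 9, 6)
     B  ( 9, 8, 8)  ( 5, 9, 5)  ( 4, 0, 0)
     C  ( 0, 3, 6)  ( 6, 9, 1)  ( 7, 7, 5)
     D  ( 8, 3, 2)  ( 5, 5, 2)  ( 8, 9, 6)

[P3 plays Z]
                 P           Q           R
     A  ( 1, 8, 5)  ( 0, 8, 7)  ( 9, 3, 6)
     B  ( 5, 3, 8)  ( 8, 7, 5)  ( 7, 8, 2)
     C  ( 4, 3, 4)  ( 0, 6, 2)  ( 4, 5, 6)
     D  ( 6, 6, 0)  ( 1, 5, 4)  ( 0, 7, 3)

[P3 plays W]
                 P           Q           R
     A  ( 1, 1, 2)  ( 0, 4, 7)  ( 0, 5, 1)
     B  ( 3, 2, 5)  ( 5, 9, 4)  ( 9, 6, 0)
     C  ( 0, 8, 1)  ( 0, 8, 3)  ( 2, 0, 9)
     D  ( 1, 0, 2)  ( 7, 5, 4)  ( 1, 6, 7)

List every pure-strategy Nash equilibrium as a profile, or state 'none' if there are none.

(A,P,X): not NE [P1→B gives 9>1; P3→Y gives 7>4]
(A,P,Y): not NE [P1→B gives 9>8; P2→R gives 9>8]
(A,P,Z): not NE [P1→D gives 6>1; P3→Y gives 7>5]
(A,P,W): not NE [P1→B gives 3>1; P2→R gives 5>1; P3→Y gives 7>2]
(A,Q,X): not NE [P2→P gives 9>8; P3→Y gives 9>0]
(A,Q,Y): not NE [P1→C gives 6>4; P2→R gives 9>4]
(A,Q,Z): not NE [P1→B gives 8>0; P3→Y gives 9>7]
(A,Q,W): not NE [P1→D gives 7>0; P2→R gives 5>4; P3→Y gives 9>7]
(A,R,X): not NE [P1→D gives 9>6; P2→P gives 9>2]
(A,R,Y): not NE [P1→D gives 8>3; P3→X gives 9>6]
(A,R,Z): not NE [P2→Q gives 8>3; P3→X gives 9>6]
(A,R,W): not NE [P1→B gives 9>0; P3→X gives 9>1]
(B,P,X): not NE [P3→Z gives 8>4]
(B,P,Y): not NE [P2→Q gives 9>8]
(B,P,Z): not NE [P1→D gives 6>5; P2→R gives 8>3]
(B,P,W): not NE [P2→Q gives 9>2; P3→Z gives 8>5]
(B,Q,X): not NE [P2→P gives 7>3]
(B,Q,Y): not NE [P1→C gives 6>5; P3→X gives 8>5]
(B,Q,Z): not NE [P2→R gives 8>7; P3→X gives 8>5]
(B,Q,W): not NE [P1→D gives 7>5; P3→X gives 8>4]
(B,R,X): not NE [P1→D gives 9>2; P2→P gives 7>2]
(B,R,Y): not NE [P1→D gives 8>4; P2→Q gives 9>0; P3→X gives 4>0]
(B,R,Z): not NE [P1→A gives 9>7; P3→X gives 4>2]
(B,R,W): not NE [P2→Q gives 9>6; P3→X gives 4>0]
(C,P,X): not NE [P1→B gives 9>6; P3→Y gives 6>4]
(C,P,Y): not NE [P1→B gives 9>0; P2→Q gives 9>3]
(C,P,Z): not NE [P1→D gives 6>4; P2→Q gives 6>3; P3→Y gives 6>4]
(C,P,W): not NE [P1→B gives 3>0; P3→Y gives 6>1]
(C,Q,X): not NE [P2→P gives 8>0]
(C,Q,Y): not NE [P3→X gives 9>1]
(C,Q,Z): not NE [P1→B gives 8>0; P3→X gives 9>2]
(C,Q,W): not NE [P1→D gives 7>0; P3→X gives 9>3]
(C,R,X): not NE [P1→D gives 9>3; P2→P gives 8>4; P3→W gives 9>5]
(C,R,Y): not NE [P1→D gives 8>7; P2→Q gives 9>7; P3→W gives 9>5]
(C,R,Z): not NE [P1→A gives 9>4; P2→Q gives 6>5; P3→W gives 9>6]
(C,R,W): not NE [P1→B gives 9>2; P2→Q gives 8>0]
(D,P,X): not NE [P1→B gives 9>7; P2→Q gives 6>3]
(D,P,Y): not NE [P1→B gives 9>8; P2→R gives 9>3; P3→X gives 3>2]
(D,P,Z): not NE [P2→R gives 7>6; P3→X gives 3>0]
(D,P,W): not NE [P1→B gives 3>1; P2→R gives 6>0; P3→X gives 3>2]
(D,Q,X): not NE [P1→C gives 5>0]
(D,Q,Y): not NE [P1→C gives 6>5; P2→R gives 9>5; P3→W gives 4>2]
(D,Q,Z): not NE [P1→B gives 8>1; P2→R gives 7>5]
(D,Q,W): not NE [P2→R gives 6>5]
(D,R,X): not NE [P2→Q gives 6>3]
(D,R,Y): not NE [P3→X gives 9>6]
(D,R,Z): not NE [P1→A gives 9>0; P3→X gives 9>3]
(D,R,W): not NE [P1→B gives 9>1; P3→X gives 9>7]

Equilibria: none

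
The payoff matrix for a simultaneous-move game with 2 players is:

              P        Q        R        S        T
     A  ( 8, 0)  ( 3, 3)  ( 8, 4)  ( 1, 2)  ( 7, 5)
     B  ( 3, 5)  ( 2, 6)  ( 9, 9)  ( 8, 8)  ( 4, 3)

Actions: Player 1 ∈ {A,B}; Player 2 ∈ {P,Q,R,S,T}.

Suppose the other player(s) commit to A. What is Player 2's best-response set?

argmax u_2 = {T}

u_2(P vs A) = 0
u_2(Q vs A) = 3
u_2(R vs A) = 4
u_2(S vs A) = 2
u_2(T vs A) = 5
max payoff 5 at {T}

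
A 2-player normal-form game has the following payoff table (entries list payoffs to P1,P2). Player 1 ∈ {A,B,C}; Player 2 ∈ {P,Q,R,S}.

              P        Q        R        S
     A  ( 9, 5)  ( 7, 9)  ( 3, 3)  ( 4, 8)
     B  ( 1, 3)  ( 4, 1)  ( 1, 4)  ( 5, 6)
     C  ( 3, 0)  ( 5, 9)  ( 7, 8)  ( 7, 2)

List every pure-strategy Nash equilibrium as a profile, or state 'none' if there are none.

Nash profiles: (A,Q)

(A,P): not NE [P2→Q gives 9>5]
(A,Q): NE
(A,R): not NE [P1→C gives 7>3; P2→Q gives 9>3]
(A,S): not NE [P1→C gives 7>4; P2→Q gives 9>8]
(B,P): not NE [P1→A gives 9>1; P2→S gives 6>3]
(B,Q): not NE [P1→A gives 7>4; P2→S gives 6>1]
(B,R): not NE [P1→C gives 7>1; P2→S gives 6>4]
(B,S): not NE [P1→C gives 7>5]
(C,P): not NE [P1→A gives 9>3; P2→Q gives 9>0]
(C,Q): not NE [P1→A gives 7>5]
(C,R): not NE [P2→Q gives 9>8]
(C,S): not NE [P2→Q gives 9>2]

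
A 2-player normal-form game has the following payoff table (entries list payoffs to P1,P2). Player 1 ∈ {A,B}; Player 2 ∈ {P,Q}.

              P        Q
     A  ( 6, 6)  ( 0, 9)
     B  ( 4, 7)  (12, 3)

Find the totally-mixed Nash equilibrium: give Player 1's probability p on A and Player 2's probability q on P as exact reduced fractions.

P1 mixes 4/7 on A; P2 mixes 6/7 on P

P1 indiff ⇒ q·6+(1-q)·0 = q·4+(1-q)·12 ⇒ q(2) = (1-q)(12) ⇒ q = 6/7
P2 indiff ⇒ p·6+(1-p)·7 = p·9+(1-p)·3 ⇒ p(-3) = (1-p)(-4) ⇒ p = 4/7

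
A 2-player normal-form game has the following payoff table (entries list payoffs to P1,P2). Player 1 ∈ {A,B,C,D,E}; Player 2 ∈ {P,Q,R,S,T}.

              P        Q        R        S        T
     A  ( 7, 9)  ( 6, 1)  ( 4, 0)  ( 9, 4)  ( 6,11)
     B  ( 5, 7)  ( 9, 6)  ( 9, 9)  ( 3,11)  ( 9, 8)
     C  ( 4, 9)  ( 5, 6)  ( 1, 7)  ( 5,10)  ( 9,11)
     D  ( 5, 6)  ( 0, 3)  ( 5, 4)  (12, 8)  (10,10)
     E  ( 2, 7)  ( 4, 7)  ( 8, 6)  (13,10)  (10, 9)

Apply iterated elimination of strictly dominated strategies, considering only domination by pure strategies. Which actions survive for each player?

P2 drop P (T beats it: A:11>9 B:8>7 C:11>9 D:10>6 E:9>7)
P2 drop Q (S beats it: A:4>1 B:11>6 C:10>6 D:8>3 E:10>7)
P1 drop A (D beats it: R:5>4 S:12>9 T:10>6)
P1 drop C (D beats it: R:5>1 S:12>5 T:10>9)
P2 drop R (S beats it: B:11>9 D:8>4 E:10>6)
P1 drop B (D beats it: S:12>3 T:10>9)
P1→{D,E} P2→{S,T}

Survivors P1:{D,E} P2:{S,T}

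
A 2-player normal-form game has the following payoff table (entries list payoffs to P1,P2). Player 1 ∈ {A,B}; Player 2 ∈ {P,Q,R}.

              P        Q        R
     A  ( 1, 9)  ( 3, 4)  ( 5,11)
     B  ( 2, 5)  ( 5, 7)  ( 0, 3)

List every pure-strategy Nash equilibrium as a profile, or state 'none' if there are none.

(A,P): not NE [P1→B gives 2>1; P2→R gives 11>9]
(A,Q): not NE [P1→B gives 5>3; P2→R gives 11>4]
(A,R): NE
(B,P): not NE [P2→Q gives 7>5]
(B,Q): NE
(B,R): not NE [P1→A gives 5>0; P2→Q gives 7>3]

Nash profiles: (A,R), (B,Q)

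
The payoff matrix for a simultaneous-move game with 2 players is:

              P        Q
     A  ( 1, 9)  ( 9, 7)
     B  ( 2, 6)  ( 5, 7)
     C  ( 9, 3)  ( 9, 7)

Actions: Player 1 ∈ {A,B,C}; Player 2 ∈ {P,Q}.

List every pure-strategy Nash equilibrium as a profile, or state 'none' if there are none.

(A,P): not NE [P1→C gives 9>1]
(A,Q): not NE [P2→P gives 9>7]
(B,P): not NE [P1→C gives 9>2; P2→Q gives 7>6]
(B,Q): not NE [P1→C gives 9>5]
(C,P): not NE [P2→Q gives 7>3]
(C,Q): NE

PSNE = {(C,Q)}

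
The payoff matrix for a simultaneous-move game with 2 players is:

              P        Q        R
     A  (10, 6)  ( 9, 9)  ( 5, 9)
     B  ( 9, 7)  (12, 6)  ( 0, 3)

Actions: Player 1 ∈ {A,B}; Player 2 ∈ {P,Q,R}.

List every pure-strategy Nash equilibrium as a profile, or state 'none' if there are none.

(A,P): not NE [P2→R gives 9>6]
(A,Q): not NE [P1→B gives 12>9]
(A,R): NE
(B,P): not NE [P1→A gives 10>9]
(B,Q): not NE [P2→P gives 7>6]
(B,R): not NE [P1→A gives 5>0; P2→P gives 7>3]

NE set: (A,R)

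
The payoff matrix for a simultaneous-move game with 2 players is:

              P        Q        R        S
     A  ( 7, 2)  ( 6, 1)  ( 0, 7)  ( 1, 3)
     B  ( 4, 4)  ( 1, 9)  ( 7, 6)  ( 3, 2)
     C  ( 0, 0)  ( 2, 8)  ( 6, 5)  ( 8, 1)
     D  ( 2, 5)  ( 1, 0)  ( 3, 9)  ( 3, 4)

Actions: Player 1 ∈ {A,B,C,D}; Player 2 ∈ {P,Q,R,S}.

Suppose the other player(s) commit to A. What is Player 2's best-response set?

u_2(P vs A) = 2
u_2(Q vs A) = 1
u_2(R vs A) = 7
u_2(S vs A) = 3
max payoff 7 at {R}

BR_2 = {R}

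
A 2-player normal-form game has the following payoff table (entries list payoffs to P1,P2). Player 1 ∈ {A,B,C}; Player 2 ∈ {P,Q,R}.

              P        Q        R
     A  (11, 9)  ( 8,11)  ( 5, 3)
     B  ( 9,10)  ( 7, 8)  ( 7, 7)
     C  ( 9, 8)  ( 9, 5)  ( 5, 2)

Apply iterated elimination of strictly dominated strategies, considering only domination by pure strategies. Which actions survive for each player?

Survivors P1:{A,C} P2:{P,Q}

P2 drop R (P beats it: A:9>3 B:10>7 C:8>2)
P1 drop B (A beats it: P:11>9 Q:8>7)
P1→{A,C} P2→{P,Q}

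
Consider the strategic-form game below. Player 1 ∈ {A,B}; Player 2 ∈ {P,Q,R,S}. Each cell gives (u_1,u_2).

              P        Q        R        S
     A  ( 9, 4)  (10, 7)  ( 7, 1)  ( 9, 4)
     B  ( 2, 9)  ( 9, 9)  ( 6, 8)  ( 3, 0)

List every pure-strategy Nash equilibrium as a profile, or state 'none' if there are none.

(A,P): not NE [P2→Q gives 7>4]
(A,Q): NE
(A,R): not NE [P2→Q gives 7>1]
(A,S): not NE [P2→Q gives 7>4]
(B,P): not NE [P1→A gives 9>2]
(B,Q): not NE [P1→A gives 10>9]
(B,R): not NE [P1→A gives 7>6; P2→Q gives 9>8]
(B,S): not NE [P1→A gives 9>3; P2→Q gives 9>0]

Nash profiles: (A,Q)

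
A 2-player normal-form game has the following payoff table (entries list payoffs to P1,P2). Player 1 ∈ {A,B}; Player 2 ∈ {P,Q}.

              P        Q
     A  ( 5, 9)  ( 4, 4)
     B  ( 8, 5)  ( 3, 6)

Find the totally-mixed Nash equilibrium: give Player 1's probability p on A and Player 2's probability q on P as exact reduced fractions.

P1 indiff ⇒ q·5+(1-q)·4 = q·8+(1-q)·3 ⇒ q(-3) = (1-q)(-1) ⇒ q = 1/4
P2 indiff ⇒ p·9+(1-p)·5 = p·4+(1-p)·6 ⇒ p(5) = (1-p)(1) ⇒ p = 1/6

p=1/6, q=1/4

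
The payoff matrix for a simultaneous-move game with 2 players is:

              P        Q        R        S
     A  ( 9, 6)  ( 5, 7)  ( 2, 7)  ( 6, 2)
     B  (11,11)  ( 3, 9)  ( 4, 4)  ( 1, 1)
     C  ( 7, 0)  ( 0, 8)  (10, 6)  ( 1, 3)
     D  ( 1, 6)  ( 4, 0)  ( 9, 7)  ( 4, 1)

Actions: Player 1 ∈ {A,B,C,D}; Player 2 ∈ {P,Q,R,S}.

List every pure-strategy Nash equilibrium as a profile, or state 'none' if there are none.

PSNE = {(A,Q), (B,P)}

(A,P): not NE [P1→B gives 11>9; P2→R gives 7>6]
(A,Q): NE
(A,R): not NE [P1→C gives 10>2]
(A,S): not NE [P2→R gives 7>2]
(B,P): NE
(B,Q): not NE [P1→A gives 5>3; P2→P gives 11>9]
(B,R): not NE [P1→C gives 10>4; P2→P gives 11>4]
(B,S): not NE [P1→A gives 6>1; P2→P gives 11>1]
(C,P): not NE [P1→B gives 11>7; P2→Q gives 8>0]
(C,Q): not NE [P1→A gives 5>0]
(C,R): not NE [P2→Q gives 8>6]
(C,S): not NE [P1→A gives 6>1; P2→Q gives 8>3]
(D,P): not NE [P1→B gives 11>1; P2→R gives 7>6]
(D,Q): not NE [P1→A gives 5>4; P2→R gives 7>0]
(D,R): not NE [P1→C gives 10>9]
(D,S): not NE [P1→A gives 6>4; P2→R gives 7>1]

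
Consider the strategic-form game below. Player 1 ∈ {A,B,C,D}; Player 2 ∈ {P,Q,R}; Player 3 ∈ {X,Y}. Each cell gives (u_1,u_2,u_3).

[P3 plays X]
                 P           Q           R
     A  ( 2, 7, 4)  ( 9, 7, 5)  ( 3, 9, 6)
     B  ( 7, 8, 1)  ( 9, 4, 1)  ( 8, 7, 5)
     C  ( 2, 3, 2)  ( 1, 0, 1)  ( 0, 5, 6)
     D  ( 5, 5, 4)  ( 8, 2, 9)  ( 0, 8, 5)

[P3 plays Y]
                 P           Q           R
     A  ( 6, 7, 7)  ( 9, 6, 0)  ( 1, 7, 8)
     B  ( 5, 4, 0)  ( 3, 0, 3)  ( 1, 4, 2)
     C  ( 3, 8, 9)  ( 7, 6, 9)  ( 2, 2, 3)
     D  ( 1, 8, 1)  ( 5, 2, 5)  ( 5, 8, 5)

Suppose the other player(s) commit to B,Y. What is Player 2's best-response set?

P2 best: {P,R}

u_2(P vs B,Y) = 4
u_2(Q vs B,Y) = 0
u_2(R vs B,Y) = 4
max payoff 4 at {P,R}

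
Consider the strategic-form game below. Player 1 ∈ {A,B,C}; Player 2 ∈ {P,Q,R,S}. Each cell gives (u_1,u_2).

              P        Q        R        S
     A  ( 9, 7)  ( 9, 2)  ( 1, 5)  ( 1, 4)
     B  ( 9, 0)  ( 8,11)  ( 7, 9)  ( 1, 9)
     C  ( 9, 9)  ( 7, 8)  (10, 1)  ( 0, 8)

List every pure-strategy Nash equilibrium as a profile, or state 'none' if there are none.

(A,P): NE
(A,Q): not NE [P2→P gives 7>2]
(A,R): not NE [P1→C gives 10>1; P2→P gives 7>5]
(A,S): not NE [P2→P gives 7>4]
(B,P): not NE [P2→Q gives 11>0]
(B,Q): not NE [P1→A gives 9>8]
(B,R): not NE [P1→C gives 10>7; P2→Q gives 11>9]
(B,S): not NE [P2→Q gives 11>9]
(C,P): NE
(C,Q): not NE [P1→A gives 9>7; P2→P gives 9>8]
(C,R): not NE [P2→P gives 9>1]
(C,S): not NE [P1→B gives 1>0; P2→P gives 9>8]

Nash profiles: (A,P), (C,P)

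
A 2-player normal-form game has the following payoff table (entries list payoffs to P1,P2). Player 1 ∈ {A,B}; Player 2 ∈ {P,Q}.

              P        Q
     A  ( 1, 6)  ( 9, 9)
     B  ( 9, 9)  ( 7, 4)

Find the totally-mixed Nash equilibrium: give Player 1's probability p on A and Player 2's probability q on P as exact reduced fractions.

P1 indiff ⇒ q·1+(1-q)·9 = q·9+(1-q)·7 ⇒ q(-8) = (1-q)(-2) ⇒ q = 1/5
P2 indiff ⇒ p·6+(1-p)·9 = p·9+(1-p)·4 ⇒ p(-3) = (1-p)(-5) ⇒ p = 5/8

(p,q) = (5/8, 1/5)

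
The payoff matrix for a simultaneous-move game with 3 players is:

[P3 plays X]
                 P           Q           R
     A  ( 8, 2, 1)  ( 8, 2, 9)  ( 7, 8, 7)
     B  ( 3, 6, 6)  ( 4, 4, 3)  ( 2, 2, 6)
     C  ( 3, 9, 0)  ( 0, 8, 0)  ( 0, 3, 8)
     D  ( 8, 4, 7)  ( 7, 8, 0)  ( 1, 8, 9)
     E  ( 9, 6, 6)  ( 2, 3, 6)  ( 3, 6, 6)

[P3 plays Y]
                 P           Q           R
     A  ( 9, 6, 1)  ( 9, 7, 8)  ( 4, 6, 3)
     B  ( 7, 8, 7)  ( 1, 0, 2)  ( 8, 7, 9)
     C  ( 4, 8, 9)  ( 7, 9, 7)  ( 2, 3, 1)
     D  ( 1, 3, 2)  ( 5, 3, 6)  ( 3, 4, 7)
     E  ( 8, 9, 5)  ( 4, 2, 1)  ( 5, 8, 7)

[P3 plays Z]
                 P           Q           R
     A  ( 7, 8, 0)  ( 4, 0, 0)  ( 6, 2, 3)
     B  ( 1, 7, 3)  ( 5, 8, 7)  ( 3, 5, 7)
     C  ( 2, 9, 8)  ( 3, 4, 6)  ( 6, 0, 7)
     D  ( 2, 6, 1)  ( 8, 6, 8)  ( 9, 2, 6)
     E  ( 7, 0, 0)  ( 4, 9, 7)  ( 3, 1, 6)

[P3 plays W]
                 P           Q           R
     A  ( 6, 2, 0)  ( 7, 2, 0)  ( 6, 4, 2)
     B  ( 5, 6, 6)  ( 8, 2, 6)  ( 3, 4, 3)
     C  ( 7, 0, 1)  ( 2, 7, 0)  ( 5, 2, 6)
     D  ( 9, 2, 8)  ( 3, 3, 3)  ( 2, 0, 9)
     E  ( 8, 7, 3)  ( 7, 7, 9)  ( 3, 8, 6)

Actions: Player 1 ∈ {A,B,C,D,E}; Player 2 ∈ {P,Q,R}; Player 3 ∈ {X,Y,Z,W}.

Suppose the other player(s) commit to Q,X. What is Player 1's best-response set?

BR_1 = {A}

u_1(A vs Q,X) = 8
u_1(B vs Q,X) = 4
u_1(C vs Q,X) = 0
u_1(D vs Q,X) = 7
u_1(E vs Q,X) = 2
max payoff 8 at {A}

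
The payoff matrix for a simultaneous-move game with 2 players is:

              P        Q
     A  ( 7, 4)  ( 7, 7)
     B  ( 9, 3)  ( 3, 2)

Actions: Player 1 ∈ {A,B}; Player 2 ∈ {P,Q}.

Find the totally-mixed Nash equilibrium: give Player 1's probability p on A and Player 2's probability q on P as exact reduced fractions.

P1 indiff ⇒ q·7+(1-q)·7 = q·9+(1-q)·3 ⇒ q(-2) = (1-q)(-4) ⇒ q = 2/3
P2 indiff ⇒ p·4+(1-p)·3 = p·7+(1-p)·2 ⇒ p(-3) = (1-p)(-1) ⇒ p = 1/4

p=1/4, q=2/3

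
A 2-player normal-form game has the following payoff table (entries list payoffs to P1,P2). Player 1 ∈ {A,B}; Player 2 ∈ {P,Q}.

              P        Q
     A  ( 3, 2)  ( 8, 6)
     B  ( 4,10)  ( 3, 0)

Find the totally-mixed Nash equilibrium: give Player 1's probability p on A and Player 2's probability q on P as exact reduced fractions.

P1 mixes 5/7 on A; P2 mixes 5/6 on P

P1 indiff ⇒ q·3+(1-q)·8 = q·4+(1-q)·3 ⇒ q(-1) = (1-q)(-5) ⇒ q = 5/6
P2 indiff ⇒ p·2+(1-p)·10 = p·6+(1-p)·0 ⇒ p(-4) = (1-p)(-10) ⇒ p = 5/7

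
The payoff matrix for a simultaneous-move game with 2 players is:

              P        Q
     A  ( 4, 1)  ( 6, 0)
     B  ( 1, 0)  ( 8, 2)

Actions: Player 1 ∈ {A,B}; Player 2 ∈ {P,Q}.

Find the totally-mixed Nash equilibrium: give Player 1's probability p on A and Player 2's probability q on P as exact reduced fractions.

(p,q) = (2/3, 2/5)

P1 indiff ⇒ q·4+(1-q)·6 = q·1+(1-q)·8 ⇒ q(3) = (1-q)(2) ⇒ q = 2/5
P2 indiff ⇒ p·1+(1-p)·0 = p·0+(1-p)·2 ⇒ p(1) = (1-p)(2) ⇒ p = 2/3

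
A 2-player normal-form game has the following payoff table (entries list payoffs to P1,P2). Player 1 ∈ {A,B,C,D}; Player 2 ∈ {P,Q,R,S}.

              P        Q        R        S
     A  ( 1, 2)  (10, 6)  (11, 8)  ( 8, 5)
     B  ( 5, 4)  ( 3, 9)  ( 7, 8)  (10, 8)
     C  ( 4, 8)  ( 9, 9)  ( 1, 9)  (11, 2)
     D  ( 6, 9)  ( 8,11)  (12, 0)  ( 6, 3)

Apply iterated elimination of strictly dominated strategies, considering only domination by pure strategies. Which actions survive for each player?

P2 drop P (Q beats it: A:6>2 B:9>4 C:9>8 D:11>9)
P2 drop S (Q beats it: A:6>5 B:9>8 C:9>2 D:11>3)
P1 drop B (A beats it: Q:10>3 R:11>7)
P1 drop C (A beats it: Q:10>9 R:11>1)
P1→{A,D} P2→{Q,R}

Remaining: P1:{A,D} P2:{Q,R}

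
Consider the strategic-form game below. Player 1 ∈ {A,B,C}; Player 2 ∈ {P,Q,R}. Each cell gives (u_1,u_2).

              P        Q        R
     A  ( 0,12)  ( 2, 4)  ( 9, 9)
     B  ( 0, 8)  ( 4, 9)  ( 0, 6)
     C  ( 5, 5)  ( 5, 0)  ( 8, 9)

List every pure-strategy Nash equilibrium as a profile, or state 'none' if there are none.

(A,P): not NE [P1→C gives 5>0]
(A,Q): not NE [P1→C gives 5>2; P2→P gives 12>4]
(A,R): not NE [P2→P gives 12>9]
(B,P): not NE [P1→C gives 5>0; P2→Q gives 9>8]
(B,Q): not NE [P1→C gives 5>4]
(B,R): not NE [P1→A gives 9>0; P2→Q gives 9>6]
(C,P): not NE [P2→R gives 9>5]
(C,Q): not NE [P2→R gives 9>0]
(C,R): not NE [P1→A gives 9>8]

No pure NE.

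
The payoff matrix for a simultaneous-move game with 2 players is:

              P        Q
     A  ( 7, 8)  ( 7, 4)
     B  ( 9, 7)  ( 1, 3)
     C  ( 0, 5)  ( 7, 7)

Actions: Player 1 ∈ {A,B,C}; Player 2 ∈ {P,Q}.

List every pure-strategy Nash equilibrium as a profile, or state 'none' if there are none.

(A,P): not NE [P1→B gives 9>7]
(A,Q): not NE [P2→P gives 8>4]
(B,P): NE
(B,Q): not NE [P1→C gives 7>1; P2→P gives 7>3]
(C,P): not NE [P1→B gives 9>0; P2→Q gives 7>5]
(C,Q): NE

PSNE = {(B,P), (C,Q)}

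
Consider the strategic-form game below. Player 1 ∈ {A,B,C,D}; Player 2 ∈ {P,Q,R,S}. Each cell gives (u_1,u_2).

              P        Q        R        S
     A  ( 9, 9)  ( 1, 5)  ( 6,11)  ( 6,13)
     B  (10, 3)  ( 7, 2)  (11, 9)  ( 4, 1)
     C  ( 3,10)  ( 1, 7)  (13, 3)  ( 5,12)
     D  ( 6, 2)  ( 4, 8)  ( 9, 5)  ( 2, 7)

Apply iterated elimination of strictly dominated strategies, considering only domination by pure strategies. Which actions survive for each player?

IESDS → P1:{A,B,C} P2:{P,R,S}

P1 drop D (B beats it: P:10>6 Q:7>4 R:11>9 S:4>2)
P2 drop Q (P beats it: A:9>5 B:3>2 C:10>7)
P1→{A,B,C} P2→{P,R,S}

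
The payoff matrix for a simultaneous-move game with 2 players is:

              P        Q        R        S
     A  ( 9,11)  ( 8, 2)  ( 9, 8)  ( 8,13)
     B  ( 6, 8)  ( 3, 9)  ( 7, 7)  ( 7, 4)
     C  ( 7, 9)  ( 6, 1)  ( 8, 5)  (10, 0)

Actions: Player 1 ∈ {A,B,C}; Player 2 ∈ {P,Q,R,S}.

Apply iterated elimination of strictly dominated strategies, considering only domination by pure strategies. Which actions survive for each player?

P1 drop B (A beats it: P:9>6 Q:8>3 R:9>7 S:8>7)
P2 drop Q (P beats it: A:11>2 C:9>1)
P2 drop R (P beats it: A:11>8 C:9>5)
P1→{A,C} P2→{P,S}

Remaining: P1:{A,C} P2:{P,S}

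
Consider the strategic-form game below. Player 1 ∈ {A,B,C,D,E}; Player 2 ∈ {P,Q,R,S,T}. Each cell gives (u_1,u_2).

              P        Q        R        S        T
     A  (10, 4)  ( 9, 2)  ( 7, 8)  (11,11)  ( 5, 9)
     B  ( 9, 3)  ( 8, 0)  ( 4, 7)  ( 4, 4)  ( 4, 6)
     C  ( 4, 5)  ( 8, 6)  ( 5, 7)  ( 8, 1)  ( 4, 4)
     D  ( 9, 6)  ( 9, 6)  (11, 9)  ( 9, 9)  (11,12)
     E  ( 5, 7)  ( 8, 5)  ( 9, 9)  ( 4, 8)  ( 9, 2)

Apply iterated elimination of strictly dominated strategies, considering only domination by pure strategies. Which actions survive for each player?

Survivors P1:{A,D} P2:{S,T}

P1 drop B (A beats it: P:10>9 Q:9>8 R:7>4 S:11>4 T:5>4)
P1 drop C (A beats it: P:10>4 Q:9>8 R:7>5 S:11>8 T:5>4)
P1 drop E (D beats it: P:9>5 Q:9>8 R:11>9 S:9>4 T:11>9)
P2 drop P (R beats it: A:8>4 D:9>6)
P2 drop Q (R beats it: A:8>2 D:9>6)
P2 drop R (T beats it: A:9>8 D:12>9)
P1→{A,D} P2→{S,T}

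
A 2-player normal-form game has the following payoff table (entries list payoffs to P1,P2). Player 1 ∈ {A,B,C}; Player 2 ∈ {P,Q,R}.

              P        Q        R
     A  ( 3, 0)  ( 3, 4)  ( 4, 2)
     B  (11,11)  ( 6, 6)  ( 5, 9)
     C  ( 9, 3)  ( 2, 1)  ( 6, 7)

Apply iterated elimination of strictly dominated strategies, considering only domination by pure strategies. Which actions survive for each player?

Remaining: P1:{B,C} P2:{P,R}

P1 drop A (B beats it: P:11>3 Q:6>3 R:5>4)
P2 drop Q (P beats it: B:11>6 C:3>1)
P1→{B,C} P2→{P,R}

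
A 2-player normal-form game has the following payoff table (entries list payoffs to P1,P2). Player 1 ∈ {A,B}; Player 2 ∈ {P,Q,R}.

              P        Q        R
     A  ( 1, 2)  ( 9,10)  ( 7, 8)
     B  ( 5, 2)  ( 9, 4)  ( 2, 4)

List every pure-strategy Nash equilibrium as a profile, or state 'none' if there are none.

(A,P): not NE [P1→B gives 5>1; P2→Q gives 10>2]
(A,Q): NE
(A,R): not NE [P2→Q gives 10>8]
(B,P): not NE [P2→R gives 4>2]
(B,Q): NE
(B,R): not NE [P1→A gives 7>2]

NE set: (A,Q), (B,Q)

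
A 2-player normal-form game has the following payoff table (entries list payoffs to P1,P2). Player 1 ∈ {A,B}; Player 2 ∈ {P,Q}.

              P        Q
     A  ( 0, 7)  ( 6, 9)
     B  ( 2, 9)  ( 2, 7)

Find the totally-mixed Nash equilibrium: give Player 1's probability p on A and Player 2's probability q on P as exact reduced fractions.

(p,q) = (1/2, 2/3)

P1 indiff ⇒ q·0+(1-q)·6 = q·2+(1-q)·2 ⇒ q(-2) = (1-q)(-4) ⇒ q = 2/3
P2 indiff ⇒ p·7+(1-p)·9 = p·9+(1-p)·7 ⇒ p(-2) = (1-p)(-2) ⇒ p = 1/2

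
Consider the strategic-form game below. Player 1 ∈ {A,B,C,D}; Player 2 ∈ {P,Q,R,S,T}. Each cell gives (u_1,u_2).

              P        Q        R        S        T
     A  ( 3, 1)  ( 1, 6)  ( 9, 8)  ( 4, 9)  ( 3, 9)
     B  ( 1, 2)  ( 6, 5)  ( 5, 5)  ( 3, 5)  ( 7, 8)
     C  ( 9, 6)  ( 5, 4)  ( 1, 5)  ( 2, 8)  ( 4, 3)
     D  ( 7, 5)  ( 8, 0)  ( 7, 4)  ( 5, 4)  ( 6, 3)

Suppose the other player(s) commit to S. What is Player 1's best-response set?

argmax u_1 = {D}

u_1(A vs S) = 4
u_1(B vs S) = 3
u_1(C vs S) = 2
u_1(D vs S) = 5
max payoff 5 at {D}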